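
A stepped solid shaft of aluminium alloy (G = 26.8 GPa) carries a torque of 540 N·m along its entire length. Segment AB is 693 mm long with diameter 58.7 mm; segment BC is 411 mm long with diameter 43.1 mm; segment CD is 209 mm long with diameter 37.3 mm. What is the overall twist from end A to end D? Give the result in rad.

J_AB = π(0.0587)⁴/32 = 1.17×10^-6 m⁴; J_BC = π(0.0431)⁴/32 = 3.39×10^-7 m⁴; J_CD = π(0.0373)⁴/32 = 1.90×10^-7 m⁴.
θ = (T/G)·Σ L_i/J_i = (540.0/26.8×10⁹)·(0.693/1.17×10^-6 + 0.411/3.39×10^-7 + 0.209/1.90×10^-7) = 0.05858 rad.

0.0586 rad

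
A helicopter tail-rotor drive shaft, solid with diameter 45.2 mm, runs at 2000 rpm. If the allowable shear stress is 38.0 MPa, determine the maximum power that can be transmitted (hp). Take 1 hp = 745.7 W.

J = πd⁴/32 = π(0.0452)⁴/32 = 4.098×10^-7 m⁴.
T_max = τ_allow·J/r = 3.80×10^7 × 4.098×10^-7 / 0.0226 = 689.0 N·m.
ω = 2π·2000/60 = 209.4 rad/s, so P_max = T_max·ω = 1.443×10^5 W.

194 hp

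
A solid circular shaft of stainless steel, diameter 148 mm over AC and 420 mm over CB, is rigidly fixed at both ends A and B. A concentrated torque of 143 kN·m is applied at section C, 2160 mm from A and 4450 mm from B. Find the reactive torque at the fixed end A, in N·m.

4400 N·m

Compatibility: T_A·a/J_AC = T_B·b/J_CB with T_A + T_B = T₀.
J_AC = 4.71×10^-5 m⁴, J_CB = 3.05×10^-3 m⁴, so T_A = T₀·(J_AC/a)/((J_AC/a)+(J_CB/b)) = 4403 N·m, T_B = 138600 N·m.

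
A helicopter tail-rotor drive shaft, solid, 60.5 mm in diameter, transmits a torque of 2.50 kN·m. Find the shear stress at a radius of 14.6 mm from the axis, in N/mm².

27.8 N/mm²

J = πd⁴/32 = π(0.0605)⁴/32 = 1.315×10^-6 m⁴.
Shear stress varies linearly with radius: τ = T·r/J = 2500 × 0.0146 / 1.315×10^-6 = 2.775×10^7 Pa.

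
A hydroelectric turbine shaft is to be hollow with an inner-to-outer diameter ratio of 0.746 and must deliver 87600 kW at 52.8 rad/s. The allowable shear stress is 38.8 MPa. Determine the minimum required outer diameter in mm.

681 mm

ω = 52.8 rad/s, so T = P/ω = 87600×10³ / 52.80 = 1.659e6 N·m.
For a hollow shaft with d_i/d_o = 0.746: τ_max = 16T/(π d_o³ (1−k⁴)), so d_o = [16T/(π τ_allow (1−k⁴))]^(1/3) = [16·1.659e6/(π·3.88×10^7·0.6903)]^(1/3) = 0.6808 m.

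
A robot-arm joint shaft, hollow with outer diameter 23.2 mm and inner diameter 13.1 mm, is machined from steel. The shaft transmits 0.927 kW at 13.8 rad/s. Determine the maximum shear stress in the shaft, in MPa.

ω = 13.8 rad/s, so T = P/ω = 0.927×10³ / 13.80 = 67.17 N·m.
J = π(d_o⁴ − d_i⁴)/32 = π(0.0232⁴ − 0.0131⁴)/32 = 2.555×10^-8 m⁴.
τ_max = T·r/J = 67.17 × 0.0116 / 2.555×10^-8 = 3.050×10^7 Pa.

30.5 MPa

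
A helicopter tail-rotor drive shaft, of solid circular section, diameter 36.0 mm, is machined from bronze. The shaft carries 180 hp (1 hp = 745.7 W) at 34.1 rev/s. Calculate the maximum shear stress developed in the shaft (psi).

9920 psi

ω = 2π·34.1 = 214.3 rad/s, so T = P/ω = 180×745.7 / 214.3 = 626.5 N·m.
J = πd⁴/32 = π(0.0360)⁴/32 = 1.649×10^-7 m⁴.
τ_max = T·r/J = 626.5 × 0.0180 / 1.649×10^-7 = 6.839×10^7 Pa.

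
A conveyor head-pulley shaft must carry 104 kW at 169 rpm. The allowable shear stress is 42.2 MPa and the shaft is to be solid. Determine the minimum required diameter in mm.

ω = 2π·169/60 = 17.70 rad/s, so T = P/ω = 104×10³ / 17.70 = 5876 N·m.
For a solid shaft τ_max = 16T/(πd³), so d = (16T/(π τ_allow))^(1/3) = (16·5876/(π·4.22×10^7))^(1/3) = 0.08918 m.

89.2 mm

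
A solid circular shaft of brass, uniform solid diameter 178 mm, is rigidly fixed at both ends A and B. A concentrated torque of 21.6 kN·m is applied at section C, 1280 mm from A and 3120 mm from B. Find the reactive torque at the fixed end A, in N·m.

15300 N·m

With uniform GJ and both ends fixed, compatibility θ_AC = θ_CB gives T_A·a = T_B·b, together with T_A + T_B = T₀.
T_A = T₀·b/(a+b) = 21600·3120/4400 = 15320 N·m; T_B = 6284 N·m.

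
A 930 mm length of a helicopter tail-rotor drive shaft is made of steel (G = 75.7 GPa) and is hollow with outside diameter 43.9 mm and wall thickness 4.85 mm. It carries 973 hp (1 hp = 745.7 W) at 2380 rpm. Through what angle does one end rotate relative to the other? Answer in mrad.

ω = 2π·2380/60 = 249.2 rad/s, so T = P/ω = 973×745.7 / 249.2 = 2911 N·m.
J = π(d_o⁴ − d_i⁴)/32 = π(0.0439⁴ − 0.0342⁴)/32 = 2.303×10^-7 m⁴.
θ = T·L/(G·J) = 2911 × 0.930 / (75.7×10⁹ × 2.303×10^-7) = 0.1553 rad.

155 mrad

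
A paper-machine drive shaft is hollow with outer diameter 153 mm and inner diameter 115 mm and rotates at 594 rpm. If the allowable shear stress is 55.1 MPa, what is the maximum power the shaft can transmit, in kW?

J = π(d_o⁴ − d_i⁴)/32 = π(0.153⁴ − 0.115⁴)/32 = 3.663×10^-5 m⁴.
T_max = τ_allow·J/r = 5.51×10^7 × 3.663×10^-5 / 0.0765 = 26380 N·m.
ω = 2π·594/60 = 62.20 rad/s, so P_max = T_max·ω = 1.641×10^6 W.

1640 kW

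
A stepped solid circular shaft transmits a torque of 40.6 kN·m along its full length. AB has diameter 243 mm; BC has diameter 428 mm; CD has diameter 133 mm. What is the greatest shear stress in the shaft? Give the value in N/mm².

87.9 N/mm²

Under the same torque, τ_max = 16T/(πd³) is largest where d is smallest — segment CD (d = 133 mm).
τ_max = 16·40600/(π·(0.133)³) = 8.789×10^7 Pa.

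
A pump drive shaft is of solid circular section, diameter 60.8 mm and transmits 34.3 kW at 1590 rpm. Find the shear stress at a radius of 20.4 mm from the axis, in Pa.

ω = 2π·1590/60 = 166.5 rad/s, so T = P/ω = 34.3×10³ / 166.5 = 206.0 N·m.
J = πd⁴/32 = π(0.0608)⁴/32 = 1.342×10^-6 m⁴.
Shear stress varies linearly with radius: τ = T·r/J = 206.0 × 0.0204 / 1.342×10^-6 = 3.132×10^6 Pa.

3.13e6 Pa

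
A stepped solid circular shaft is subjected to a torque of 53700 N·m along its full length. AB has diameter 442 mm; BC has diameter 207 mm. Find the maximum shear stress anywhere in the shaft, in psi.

Under the same torque, τ_max = 16T/(πd³) is largest where d is smallest — segment BC (d = 207 mm).
τ_max = 16·53700/(π·(0.207)³) = 3.083×10^7 Pa.

4470 psi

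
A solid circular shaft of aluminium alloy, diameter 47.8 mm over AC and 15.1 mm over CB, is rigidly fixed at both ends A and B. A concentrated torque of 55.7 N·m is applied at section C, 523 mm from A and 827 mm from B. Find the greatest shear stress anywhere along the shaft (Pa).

Compatibility: T_A·a/J_AC = T_B·b/J_CB with T_A + T_B = T₀.
J_AC = 5.13×10^-7 m⁴, J_CB = 5.10×10^-9 m⁴, so T_A = T₀·(J_AC/a)/((J_AC/a)+(J_CB/b)) = 55.35 N·m, T_B = 0.3486 N·m.
τ in each portion: τ_AC = 2.58×10^6 Pa, τ_CB = 5.16×10^5 Pa; maximum is in AC.
τ_max = T_AC·r/J = 55.35·0.0239/5.13×10^-7 = 2.581×10^6 Pa.

2.58e6 Pa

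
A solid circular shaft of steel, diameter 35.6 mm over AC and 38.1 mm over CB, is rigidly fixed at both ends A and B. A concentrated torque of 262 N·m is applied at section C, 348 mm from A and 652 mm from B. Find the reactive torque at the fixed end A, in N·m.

Compatibility: T_A·a/J_AC = T_B·b/J_CB with T_A + T_B = T₀.
J_AC = 1.58×10^-7 m⁴, J_CB = 2.07×10^-7 m⁴, so T_A = T₀·(J_AC/a)/((J_AC/a)+(J_CB/b)) = 154.1 N·m, T_B = 107.9 N·m.

154 N·m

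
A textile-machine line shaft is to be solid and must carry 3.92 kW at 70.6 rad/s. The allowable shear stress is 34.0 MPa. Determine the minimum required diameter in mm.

20.3 mm

ω = 70.6 rad/s, so T = P/ω = 3.92×10³ / 70.60 = 55.52 N·m.
For a solid shaft τ_max = 16T/(πd³), so d = (16T/(π τ_allow))^(1/3) = (16·55.52/(π·3.40×10^7))^(1/3) = 0.02026 m.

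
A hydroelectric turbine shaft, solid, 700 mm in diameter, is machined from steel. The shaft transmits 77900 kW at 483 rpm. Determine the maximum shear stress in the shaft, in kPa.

22900 kPa

ω = 2π·483/60 = 50.58 rad/s, so T = P/ω = 77900×10³ / 50.58 = 1.540e6 N·m.
J = πd⁴/32 = π(0.700)⁴/32 = 0.02357 m⁴.
τ_max = T·r/J = 1.540e6 × 0.350 / 0.02357 = 2.287×10^7 Pa.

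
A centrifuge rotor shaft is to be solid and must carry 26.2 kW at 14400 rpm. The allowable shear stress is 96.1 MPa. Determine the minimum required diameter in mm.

9.73 mm

ω = 2π·14400/60 = 1508 rad/s, so T = P/ω = 26.2×10³ / 1508 = 17.37 N·m.
For a solid shaft τ_max = 16T/(πd³), so d = (16T/(π τ_allow))^(1/3) = (16·17.37/(π·9.61×10^7))^(1/3) = 0.009729 m.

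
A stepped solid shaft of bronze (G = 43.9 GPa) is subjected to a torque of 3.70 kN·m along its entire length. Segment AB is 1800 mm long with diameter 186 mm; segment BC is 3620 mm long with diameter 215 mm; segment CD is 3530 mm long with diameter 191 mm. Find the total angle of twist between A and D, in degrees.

0.288°

J_AB = π(0.186)⁴/32 = 1.18×10^-4 m⁴; J_BC = π(0.215)⁴/32 = 2.10×10^-4 m⁴; J_CD = π(0.191)⁴/32 = 1.31×10^-4 m⁴.
θ = (T/G)·Σ L_i/J_i = (3700/43.9×10⁹)·(1.80/1.18×10^-4 + 3.62/2.10×10^-4 + 3.53/1.31×10^-4) = 5.023×10^-3 rad.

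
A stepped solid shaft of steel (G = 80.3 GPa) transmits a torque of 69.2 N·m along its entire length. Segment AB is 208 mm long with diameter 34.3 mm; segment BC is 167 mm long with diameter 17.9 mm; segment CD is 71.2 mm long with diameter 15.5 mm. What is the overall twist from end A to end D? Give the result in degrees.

J_AB = π(0.0343)⁴/32 = 1.36×10^-7 m⁴; J_BC = π(0.0179)⁴/32 = 1.01×10^-8 m⁴; J_CD = π(0.0155)⁴/32 = 5.67×10^-9 m⁴.
θ = (T/G)·Σ L_i/J_i = (69.20/80.3×10⁹)·(0.208/1.36×10^-7 + 0.167/1.01×10^-8 + 0.0712/5.67×10^-9) = 0.02643 rad.

1.51°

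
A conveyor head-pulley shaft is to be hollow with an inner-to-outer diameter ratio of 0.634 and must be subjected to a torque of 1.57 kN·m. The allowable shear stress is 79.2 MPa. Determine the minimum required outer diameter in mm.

For a hollow shaft with d_i/d_o = 0.634: τ_max = 16T/(π d_o³ (1−k⁴)), so d_o = [16T/(π τ_allow (1−k⁴))]^(1/3) = [16·1570/(π·7.92×10^7·0.8384)]^(1/3) = 0.04938 m.

49.4 mm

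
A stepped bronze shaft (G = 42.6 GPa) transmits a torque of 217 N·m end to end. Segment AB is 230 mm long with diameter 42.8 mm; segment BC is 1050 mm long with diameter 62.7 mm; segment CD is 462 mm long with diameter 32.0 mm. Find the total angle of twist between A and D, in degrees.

J_AB = π(0.0428)⁴/32 = 3.29×10^-7 m⁴; J_BC = π(0.0627)⁴/32 = 1.52×10^-6 m⁴; J_CD = π(0.0320)⁴/32 = 1.03×10^-7 m⁴.
θ = (T/G)·Σ L_i/J_i = (217.0/42.6×10⁹)·(0.230/3.29×10^-7 + 1.05/1.52×10^-6 + 0.462/1.03×10^-7) = 0.02994 rad.

1.72°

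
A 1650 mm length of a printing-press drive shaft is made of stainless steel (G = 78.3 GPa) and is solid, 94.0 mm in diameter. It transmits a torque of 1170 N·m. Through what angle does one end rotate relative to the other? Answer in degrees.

J = πd⁴/32 = π(0.0940)⁴/32 = 7.665×10^-6 m⁴.
θ = T·L/(G·J) = 1170 × 1.65 / (78.3×10⁹ × 7.665×10^-6) = 3.217×10^-3 rad.

0.184°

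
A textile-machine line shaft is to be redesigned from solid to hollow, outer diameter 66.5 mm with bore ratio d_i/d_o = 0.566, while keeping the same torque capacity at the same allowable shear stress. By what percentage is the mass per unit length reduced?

26.9 %

Equal τ_max and T ⇒ the solid shaft needs d_s³ = d_o³(1−k⁴), so d_s = 66.5·(1−0.566⁴)^(1/3) = 64.14 mm.
Area ratio A_h/A_s = d_o²(1−k²)/d_s² = (1−k²)/(1−k⁴)^(2/3) = 0.7305.
Mass saving = 1 − 0.7305 = 26.9 %.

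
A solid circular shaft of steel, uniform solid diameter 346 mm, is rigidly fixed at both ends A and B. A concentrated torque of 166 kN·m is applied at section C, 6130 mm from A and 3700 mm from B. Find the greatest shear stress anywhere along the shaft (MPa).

12.7 MPa

With uniform GJ and both ends fixed, compatibility θ_AC = θ_CB gives T_A·a = T_B·b, together with T_A + T_B = T₀.
T_A = T₀·b/(a+b) = 166000·3700/9830 = 62480 N·m; T_B = 103500 N·m.
τ in each portion: τ_AC = 7.68×10^6 Pa, τ_CB = 1.27×10^7 Pa; maximum is in CB.
τ_max = T_CB·r/J = 103500·0.173/1.41×10^-3 = 1.273×10^7 Pa.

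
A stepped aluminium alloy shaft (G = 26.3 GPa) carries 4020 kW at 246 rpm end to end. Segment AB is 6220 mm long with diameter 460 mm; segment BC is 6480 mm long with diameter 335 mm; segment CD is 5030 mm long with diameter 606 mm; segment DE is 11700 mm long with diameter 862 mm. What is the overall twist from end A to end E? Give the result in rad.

0.0430 rad

ω = 2π·246/60 = 25.76 rad/s, so T = P/ω = 4020×10³ / 25.76 = 156000 N·m.
J_AB = π(0.460)⁴/32 = 4.40×10^-3 m⁴; J_BC = π(0.335)⁴/32 = 1.24×10^-3 m⁴; J_CD = π(0.606)⁴/32 = 0.0132 m⁴; J_DE = π(0.862)⁴/32 = 0.0542 m⁴.
θ = (T/G)·Σ L_i/J_i = (156000/26.3×10⁹)·(6.22/4.40×10^-3 + 6.48/1.24×10^-3 + 5.03/0.0132 + 11.7/0.0542) = 0.04303 rad.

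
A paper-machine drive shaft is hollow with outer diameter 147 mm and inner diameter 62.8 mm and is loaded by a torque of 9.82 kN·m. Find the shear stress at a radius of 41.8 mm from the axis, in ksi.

J = π(d_o⁴ − d_i⁴)/32 = π(0.147⁴ − 0.0628⁴)/32 = 4.432×10^-5 m⁴.
Shear stress varies linearly with radius: τ = T·r/J = 9820 × 0.0418 / 4.432×10^-5 = 9.263×10^6 Pa.

1.34 ksi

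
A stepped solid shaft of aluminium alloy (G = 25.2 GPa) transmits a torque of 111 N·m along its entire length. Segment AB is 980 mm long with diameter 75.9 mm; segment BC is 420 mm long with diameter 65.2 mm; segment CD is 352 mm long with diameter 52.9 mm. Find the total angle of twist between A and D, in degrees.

J_AB = π(0.0759)⁴/32 = 3.26×10^-6 m⁴; J_BC = π(0.0652)⁴/32 = 1.77×10^-6 m⁴; J_CD = π(0.0529)⁴/32 = 7.69×10^-7 m⁴.
θ = (T/G)·Σ L_i/J_i = (111.0/25.2×10⁹)·(0.980/3.26×10^-6 + 0.420/1.77×10^-6 + 0.352/7.69×10^-7) = 4.384×10^-3 rad.

0.251°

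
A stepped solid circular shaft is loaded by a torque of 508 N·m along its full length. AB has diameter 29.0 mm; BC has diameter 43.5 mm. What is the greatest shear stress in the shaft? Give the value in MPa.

Under the same torque, τ_max = 16T/(πd³) is largest where d is smallest — segment AB (d = 29.0 mm).
τ_max = 16·508.0/(π·(0.0290)³) = 1.061×10^8 Pa.

106 MPa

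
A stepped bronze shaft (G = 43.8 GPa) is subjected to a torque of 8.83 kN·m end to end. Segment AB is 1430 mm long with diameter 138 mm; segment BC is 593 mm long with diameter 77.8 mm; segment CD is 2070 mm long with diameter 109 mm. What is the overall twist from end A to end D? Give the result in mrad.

J_AB = π(0.138)⁴/32 = 3.56×10^-5 m⁴; J_BC = π(0.0778)⁴/32 = 3.60×10^-6 m⁴; J_CD = π(0.109)⁴/32 = 1.39×10^-5 m⁴.
θ = (T/G)·Σ L_i/J_i = (8830/43.8×10⁹)·(1.43/3.56×10^-5 + 0.593/3.60×10^-6 + 2.07/1.39×10^-5) = 0.07145 rad.

71.4 mrad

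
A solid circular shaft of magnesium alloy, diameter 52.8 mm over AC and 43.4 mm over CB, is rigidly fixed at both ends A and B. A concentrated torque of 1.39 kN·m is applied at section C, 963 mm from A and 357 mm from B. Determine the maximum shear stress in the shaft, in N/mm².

Compatibility: T_A·a/J_AC = T_B·b/J_CB with T_A + T_B = T₀.
J_AC = 7.63×10^-7 m⁴, J_CB = 3.48×10^-7 m⁴, so T_A = T₀·(J_AC/a)/((J_AC/a)+(J_CB/b)) = 622.9 N·m, T_B = 767.1 N·m.
τ in each portion: τ_AC = 2.16×10^7 Pa, τ_CB = 4.78×10^7 Pa; maximum is in CB.
τ_max = T_CB·r/J = 767.1·0.0217/3.48×10^-7 = 4.779×10^7 Pa.

47.8 N/mm²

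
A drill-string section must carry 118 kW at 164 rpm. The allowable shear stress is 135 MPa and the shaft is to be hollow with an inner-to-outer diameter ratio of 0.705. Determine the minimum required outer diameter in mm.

70.1 mm

ω = 2π·164/60 = 17.17 rad/s, so T = P/ω = 118×10³ / 17.17 = 6871 N·m.
For a hollow shaft with d_i/d_o = 0.705: τ_max = 16T/(π d_o³ (1−k⁴)), so d_o = [16T/(π τ_allow (1−k⁴))]^(1/3) = [16·6871/(π·1.35×10^8·0.7530)]^(1/3) = 0.07008 m.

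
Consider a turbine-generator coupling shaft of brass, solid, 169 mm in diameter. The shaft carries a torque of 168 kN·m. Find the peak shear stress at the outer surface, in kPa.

177000 kPa

J = πd⁴/32 = π(0.169)⁴/32 = 8.008×10^-5 m⁴.
τ_max = T·r/J = 168000 × 0.0845 / 8.008×10^-5 = 1.773×10^8 Pa.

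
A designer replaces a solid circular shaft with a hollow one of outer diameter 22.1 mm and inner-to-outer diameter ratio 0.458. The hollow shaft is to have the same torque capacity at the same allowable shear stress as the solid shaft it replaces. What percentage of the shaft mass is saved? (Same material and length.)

18.6 %

Equal τ_max and T ⇒ the solid shaft needs d_s³ = d_o³(1−k⁴), so d_s = 22.1·(1−0.458⁴)^(1/3) = 21.77 mm.
Area ratio A_h/A_s = d_o²(1−k²)/d_s² = (1−k²)/(1−k⁴)^(2/3) = 0.8143.
Mass saving = 1 − 0.8143 = 18.6 %.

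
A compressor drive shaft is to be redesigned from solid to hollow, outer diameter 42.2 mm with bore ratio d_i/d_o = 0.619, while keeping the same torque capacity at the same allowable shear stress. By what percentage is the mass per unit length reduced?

Equal τ_max and T ⇒ the solid shaft needs d_s³ = d_o³(1−k⁴), so d_s = 42.2·(1−0.619⁴)^(1/3) = 40.02 mm.
Area ratio A_h/A_s = d_o²(1−k²)/d_s² = (1−k²)/(1−k⁴)^(2/3) = 0.6857.
Mass saving = 1 − 0.6857 = 31.4 %.

31.4 %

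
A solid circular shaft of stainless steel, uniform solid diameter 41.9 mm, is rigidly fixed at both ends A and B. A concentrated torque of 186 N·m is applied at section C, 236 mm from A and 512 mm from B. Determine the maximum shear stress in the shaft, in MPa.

With uniform GJ and both ends fixed, compatibility θ_AC = θ_CB gives T_A·a = T_B·b, together with T_A + T_B = T₀.
T_A = T₀·b/(a+b) = 186.0·512/748.0 = 127.3 N·m; T_B = 58.68 N·m.
τ in each portion: τ_AC = 8.81×10^6 Pa, τ_CB = 4.06×10^6 Pa; maximum is in AC.
τ_max = T_AC·r/J = 127.3·0.0209/3.03×10^-7 = 8.815×10^6 Pa.

8.81 MPa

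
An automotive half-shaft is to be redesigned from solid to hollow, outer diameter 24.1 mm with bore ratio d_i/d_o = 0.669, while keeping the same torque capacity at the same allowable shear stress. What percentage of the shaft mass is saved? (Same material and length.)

Equal τ_max and T ⇒ the solid shaft needs d_s³ = d_o³(1−k⁴), so d_s = 24.1·(1−0.669⁴)^(1/3) = 22.37 mm.
Area ratio A_h/A_s = d_o²(1−k²)/d_s² = (1−k²)/(1−k⁴)^(2/3) = 0.6412.
Mass saving = 1 − 0.6412 = 35.9 %.

35.9 %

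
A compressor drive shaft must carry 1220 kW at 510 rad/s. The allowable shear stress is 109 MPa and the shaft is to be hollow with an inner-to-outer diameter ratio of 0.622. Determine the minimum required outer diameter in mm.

50.8 mm

ω = 510 rad/s, so T = P/ω = 1220×10³ / 510.0 = 2392 N·m.
For a hollow shaft with d_i/d_o = 0.622: τ_max = 16T/(π d_o³ (1−k⁴)), so d_o = [16T/(π τ_allow (1−k⁴))]^(1/3) = [16·2392/(π·1.09×10^8·0.8503)]^(1/3) = 0.05085 m.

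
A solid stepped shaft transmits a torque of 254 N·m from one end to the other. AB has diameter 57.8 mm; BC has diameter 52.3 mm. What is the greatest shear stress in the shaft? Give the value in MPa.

Under the same torque, τ_max = 16T/(πd³) is largest where d is smallest — segment BC (d = 52.3 mm).
τ_max = 16·254.0/(π·(0.0523)³) = 9.043×10^6 Pa.

9.04 MPa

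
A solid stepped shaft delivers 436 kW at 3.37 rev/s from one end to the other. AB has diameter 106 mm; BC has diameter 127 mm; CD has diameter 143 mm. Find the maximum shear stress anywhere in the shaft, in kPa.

ω = 2π·3.37 = 21.17 rad/s, so T = P/ω = 436×10³ / 21.17 = 20590 N·m.
Under the same torque, τ_max = 16T/(πd³) is largest where d is smallest — segment AB (d = 106 mm).
τ_max = 16·20590/(π·(0.106)³) = 8.805×10^7 Pa.

88000 kPa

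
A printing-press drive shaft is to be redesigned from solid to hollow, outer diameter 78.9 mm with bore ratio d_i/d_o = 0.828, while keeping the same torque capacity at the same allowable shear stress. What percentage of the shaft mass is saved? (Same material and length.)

52.0 %

Equal τ_max and T ⇒ the solid shaft needs d_s³ = d_o³(1−k⁴), so d_s = 78.9·(1−0.828⁴)^(1/3) = 63.85 mm.
Area ratio A_h/A_s = d_o²(1−k²)/d_s² = (1−k²)/(1−k⁴)^(2/3) = 0.4801.
Mass saving = 1 − 0.4801 = 52.0 %.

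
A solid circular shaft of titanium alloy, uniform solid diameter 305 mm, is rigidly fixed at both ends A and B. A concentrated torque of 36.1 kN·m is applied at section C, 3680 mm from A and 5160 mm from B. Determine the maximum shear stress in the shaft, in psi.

With uniform GJ and both ends fixed, compatibility θ_AC = θ_CB gives T_A·a = T_B·b, together with T_A + T_B = T₀.
T_A = T₀·b/(a+b) = 36100·5160/8840 = 21070 N·m; T_B = 15030 N·m.
τ in each portion: τ_AC = 3.78×10^6 Pa, τ_CB = 2.70×10^6 Pa; maximum is in AC.
τ_max = T_AC·r/J = 21070·0.152/8.50×10^-4 = 3.782×10^6 Pa.

549 psi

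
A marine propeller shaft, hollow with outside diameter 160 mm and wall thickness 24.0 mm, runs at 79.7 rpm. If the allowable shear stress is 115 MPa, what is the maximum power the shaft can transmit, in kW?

J = π(d_o⁴ − d_i⁴)/32 = π(0.160⁴ − 0.112⁴)/32 = 4.889×10^-5 m⁴.
T_max = τ_allow·J/r = 1.15×10^8 × 4.889×10^-5 / 0.0800 = 70280 N·m.
ω = 2π·79.7/60 = 8.346 rad/s, so P_max = T_max·ω = 5.866×10^5 W.

587 kW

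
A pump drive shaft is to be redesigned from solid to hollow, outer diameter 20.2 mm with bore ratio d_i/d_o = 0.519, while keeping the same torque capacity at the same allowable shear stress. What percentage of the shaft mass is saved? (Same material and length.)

23.2 %

Equal τ_max and T ⇒ the solid shaft needs d_s³ = d_o³(1−k⁴), so d_s = 20.2·(1−0.519⁴)^(1/3) = 19.70 mm.
Area ratio A_h/A_s = d_o²(1−k²)/d_s² = (1−k²)/(1−k⁴)^(2/3) = 0.7683.
Mass saving = 1 − 0.7683 = 23.2 %.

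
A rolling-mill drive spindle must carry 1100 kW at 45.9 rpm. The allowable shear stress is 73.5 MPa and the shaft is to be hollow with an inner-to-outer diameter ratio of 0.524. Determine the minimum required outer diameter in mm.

258 mm

ω = 2π·45.9/60 = 4.807 rad/s, so T = P/ω = 1100×10³ / 4.807 = 228900 N·m.
For a hollow shaft with d_i/d_o = 0.524: τ_max = 16T/(π d_o³ (1−k⁴)), so d_o = [16T/(π τ_allow (1−k⁴))]^(1/3) = [16·228900/(π·7.35×10^7·0.9246)]^(1/3) = 0.2579 m.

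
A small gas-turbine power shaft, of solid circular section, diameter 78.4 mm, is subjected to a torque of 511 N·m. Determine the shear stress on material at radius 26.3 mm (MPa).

3.62 MPa

J = πd⁴/32 = π(0.0784)⁴/32 = 3.709×10^-6 m⁴.
Shear stress varies linearly with radius: τ = T·r/J = 511.0 × 0.0263 / 3.709×10^-6 = 3.623×10^6 Pa.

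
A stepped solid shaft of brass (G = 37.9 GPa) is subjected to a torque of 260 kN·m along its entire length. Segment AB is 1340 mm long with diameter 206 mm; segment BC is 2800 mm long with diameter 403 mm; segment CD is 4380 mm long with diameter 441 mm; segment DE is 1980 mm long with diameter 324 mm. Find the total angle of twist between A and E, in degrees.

4.59°

J_AB = π(0.206)⁴/32 = 1.77×10^-4 m⁴; J_BC = π(0.403)⁴/32 = 2.59×10^-3 m⁴; J_CD = π(0.441)⁴/32 = 3.71×10^-3 m⁴; J_DE = π(0.324)⁴/32 = 1.08×10^-3 m⁴.
θ = (T/G)·Σ L_i/J_i = (260000/37.9×10⁹)·(1.34/1.77×10^-4 + 2.80/2.59×10^-3 + 4.38/3.71×10^-3 + 1.98/1.08×10^-3) = 0.08006 rad.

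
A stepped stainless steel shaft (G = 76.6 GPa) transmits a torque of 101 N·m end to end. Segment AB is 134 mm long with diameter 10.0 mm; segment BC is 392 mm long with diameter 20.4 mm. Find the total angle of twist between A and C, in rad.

J_AB = π(0.0100)⁴/32 = 9.82×10^-10 m⁴; J_BC = π(0.0204)⁴/32 = 1.70×10^-8 m⁴.
θ = (T/G)·Σ L_i/J_i = (101.0/76.6×10⁹)·(0.134/9.82×10^-10 + 0.392/1.70×10^-8) = 0.2104 rad.

0.210 rad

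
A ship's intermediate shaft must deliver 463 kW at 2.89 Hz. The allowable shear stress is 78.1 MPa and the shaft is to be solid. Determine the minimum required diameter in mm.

118 mm

ω = 2π·2.89 = 18.16 rad/s, so T = P/ω = 463×10³ / 18.16 = 25500 N·m.
For a solid shaft τ_max = 16T/(πd³), so d = (16T/(π τ_allow))^(1/3) = (16·25500/(π·7.81×10^7))^(1/3) = 0.1185 m.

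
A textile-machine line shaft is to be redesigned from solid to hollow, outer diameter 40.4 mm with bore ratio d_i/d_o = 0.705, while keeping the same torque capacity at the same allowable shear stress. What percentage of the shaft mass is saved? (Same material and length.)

39.2 %

Equal τ_max and T ⇒ the solid shaft needs d_s³ = d_o³(1−k⁴), so d_s = 40.4·(1−0.705⁴)^(1/3) = 36.75 mm.
Area ratio A_h/A_s = d_o²(1−k²)/d_s² = (1−k²)/(1−k⁴)^(2/3) = 0.6077.
Mass saving = 1 − 0.6077 = 39.2 %.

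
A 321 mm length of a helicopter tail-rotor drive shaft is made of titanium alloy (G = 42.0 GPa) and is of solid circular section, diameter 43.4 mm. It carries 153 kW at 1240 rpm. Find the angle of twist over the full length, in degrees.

ω = 2π·1240/60 = 129.9 rad/s, so T = P/ω = 153×10³ / 129.9 = 1178 N·m.
J = πd⁴/32 = π(0.0434)⁴/32 = 3.483×10^-7 m⁴.
θ = T·L/(G·J) = 1178 × 0.321 / (42.0×10⁹ × 3.483×10^-7) = 0.02585 rad.

1.48°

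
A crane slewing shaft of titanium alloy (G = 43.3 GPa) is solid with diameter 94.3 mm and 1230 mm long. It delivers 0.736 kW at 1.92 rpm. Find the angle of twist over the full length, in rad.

0.0134 rad

ω = 2π·1.92/60 = 0.2011 rad/s, so T = P/ω = 0.736×10³ / 0.2011 = 3661 N·m.
J = πd⁴/32 = π(0.0943)⁴/32 = 7.763×10^-6 m⁴.
θ = T·L/(G·J) = 3661 × 1.23 / (43.3×10⁹ × 7.763×10^-6) = 0.01339 rad.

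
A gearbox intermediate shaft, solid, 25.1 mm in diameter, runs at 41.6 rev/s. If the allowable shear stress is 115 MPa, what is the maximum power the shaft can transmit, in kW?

J = πd⁴/32 = π(0.0251)⁴/32 = 3.897×10^-8 m⁴.
T_max = τ_allow·J/r = 1.15×10^8 × 3.897×10^-8 / 0.0126 = 357.1 N·m.
ω = 2π·41.6 = 261.4 rad/s, so P_max = T_max·ω = 9.333×10^4 W.

93.3 kW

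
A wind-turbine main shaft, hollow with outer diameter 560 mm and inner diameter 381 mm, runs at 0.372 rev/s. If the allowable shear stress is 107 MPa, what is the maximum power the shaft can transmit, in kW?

6780 kW

J = π(d_o⁴ − d_i⁴)/32 = π(0.560⁴ − 0.381⁴)/32 = 7.586×10^-3 m⁴.
T_max = τ_allow·J/r = 1.07×10^8 × 7.586×10^-3 / 0.280 = 2.899e6 N·m.
ω = 2π·0.372 = 2.337 rad/s, so P_max = T_max·ω = 6.776×10^6 W.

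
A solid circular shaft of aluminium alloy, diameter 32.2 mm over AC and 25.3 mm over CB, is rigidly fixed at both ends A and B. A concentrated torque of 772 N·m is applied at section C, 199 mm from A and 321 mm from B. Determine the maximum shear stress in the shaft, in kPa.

Compatibility: T_A·a/J_AC = T_B·b/J_CB with T_A + T_B = T₀.
J_AC = 1.06×10^-7 m⁴, J_CB = 4.02×10^-8 m⁴, so T_A = T₀·(J_AC/a)/((J_AC/a)+(J_CB/b)) = 624.5 N·m, T_B = 147.5 N·m.
τ in each portion: τ_AC = 9.53×10^7 Pa, τ_CB = 4.64×10^7 Pa; maximum is in AC.
τ_max = T_AC·r/J = 624.5·0.0161/1.06×10^-7 = 9.526×10^7 Pa.

95300 kPa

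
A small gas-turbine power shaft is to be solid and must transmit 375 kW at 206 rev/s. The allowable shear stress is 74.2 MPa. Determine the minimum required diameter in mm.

ω = 2π·206 = 1294 rad/s, so T = P/ω = 375×10³ / 1294 = 289.7 N·m.
For a solid shaft τ_max = 16T/(πd³), so d = (16T/(π τ_allow))^(1/3) = (16·289.7/(π·7.42×10^7))^(1/3) = 0.02709 m.

27.1 mm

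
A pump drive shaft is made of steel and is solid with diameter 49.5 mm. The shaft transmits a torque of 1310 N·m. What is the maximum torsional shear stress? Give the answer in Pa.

5.50e7 Pa

J = πd⁴/32 = π(0.0495)⁴/32 = 5.894×10^-7 m⁴.
τ_max = T·r/J = 1310 × 0.0248 / 5.894×10^-7 = 5.501×10^7 Pa.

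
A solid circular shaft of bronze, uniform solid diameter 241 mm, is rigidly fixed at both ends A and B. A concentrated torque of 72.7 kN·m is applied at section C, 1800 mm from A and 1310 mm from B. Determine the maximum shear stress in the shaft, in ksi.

With uniform GJ and both ends fixed, compatibility θ_AC = θ_CB gives T_A·a = T_B·b, together with T_A + T_B = T₀.
T_A = T₀·b/(a+b) = 72700·1310/3110 = 30620 N·m; T_B = 42080 N·m.
τ in each portion: τ_AC = 1.11×10^7 Pa, τ_CB = 1.53×10^7 Pa; maximum is in CB.
τ_max = T_CB·r/J = 42080·0.120/3.31×10^-4 = 1.531×10^7 Pa.

2.22 ksi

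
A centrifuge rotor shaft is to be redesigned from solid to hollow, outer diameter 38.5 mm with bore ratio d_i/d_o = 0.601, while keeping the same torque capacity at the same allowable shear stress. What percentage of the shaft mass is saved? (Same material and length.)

Equal τ_max and T ⇒ the solid shaft needs d_s³ = d_o³(1−k⁴), so d_s = 38.5·(1−0.601⁴)^(1/3) = 36.75 mm.
Area ratio A_h/A_s = d_o²(1−k²)/d_s² = (1−k²)/(1−k⁴)^(2/3) = 0.7012.
Mass saving = 1 − 0.7012 = 29.9 %.

29.9 %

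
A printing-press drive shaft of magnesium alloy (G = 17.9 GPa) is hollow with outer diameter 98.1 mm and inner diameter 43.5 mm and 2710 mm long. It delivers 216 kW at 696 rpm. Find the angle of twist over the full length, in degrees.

ω = 2π·696/60 = 72.88 rad/s, so T = P/ω = 216×10³ / 72.88 = 2964 N·m.
J = π(d_o⁴ − d_i⁴)/32 = π(0.0981⁴ − 0.0435⁴)/32 = 8.741×10^-6 m⁴.
θ = T·L/(G·J) = 2964 × 2.71 / (17.9×10⁹ × 8.741×10^-6) = 0.05133 rad.

2.94°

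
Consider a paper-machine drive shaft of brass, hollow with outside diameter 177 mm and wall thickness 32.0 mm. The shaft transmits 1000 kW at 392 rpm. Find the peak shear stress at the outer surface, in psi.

3890 psi

ω = 2π·392/60 = 41.05 rad/s, so T = P/ω = 1000×10³ / 41.05 = 24360 N·m.
J = π(d_o⁴ − d_i⁴)/32 = π(0.177⁴ − 0.113⁴)/32 = 8.035×10^-5 m⁴.
τ_max = T·r/J = 24360 × 0.0885 / 8.035×10^-5 = 2.683×10^7 Pa.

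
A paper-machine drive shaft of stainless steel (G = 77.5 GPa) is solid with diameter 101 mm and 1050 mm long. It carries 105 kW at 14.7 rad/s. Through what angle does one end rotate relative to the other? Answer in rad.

ω = 14.7 rad/s, so T = P/ω = 105×10³ / 14.70 = 7143 N·m.
J = πd⁴/32 = π(0.101)⁴/32 = 1.022×10^-5 m⁴.
θ = T·L/(G·J) = 7143 × 1.05 / (77.5×10⁹ × 1.022×10^-5) = 9.473×10^-3 rad.

0.00947 rad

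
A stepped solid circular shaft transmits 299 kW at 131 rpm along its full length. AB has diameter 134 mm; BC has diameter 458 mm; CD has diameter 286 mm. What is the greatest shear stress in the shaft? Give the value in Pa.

4.61e7 Pa

ω = 2π·131/60 = 13.72 rad/s, so T = P/ω = 299×10³ / 13.72 = 21800 N·m.
Under the same torque, τ_max = 16T/(πd³) is largest where d is smallest — segment AB (d = 134 mm).
τ_max = 16·21800/(π·(0.134)³) = 4.613×10^7 Pa.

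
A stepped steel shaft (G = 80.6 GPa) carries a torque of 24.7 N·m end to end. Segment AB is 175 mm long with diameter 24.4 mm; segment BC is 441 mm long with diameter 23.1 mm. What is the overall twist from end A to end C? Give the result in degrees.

0.365°

J_AB = π(0.0244)⁴/32 = 3.48×10^-8 m⁴; J_BC = π(0.0231)⁴/32 = 2.80×10^-8 m⁴.
θ = (T/G)·Σ L_i/J_i = (24.70/80.6×10⁹)·(0.175/3.48×10^-8 + 0.441/2.80×10^-8) = 6.376×10^-3 rad.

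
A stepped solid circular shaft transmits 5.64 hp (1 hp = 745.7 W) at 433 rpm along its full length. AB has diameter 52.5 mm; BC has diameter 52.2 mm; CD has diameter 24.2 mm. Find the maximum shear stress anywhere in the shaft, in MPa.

ω = 2π·433/60 = 45.34 rad/s, so T = P/ω = 5.64×745.7 / 45.34 = 92.75 N·m.
Under the same torque, τ_max = 16T/(πd³) is largest where d is smallest — segment CD (d = 24.2 mm).
τ_max = 16·92.75/(π·(0.0242)³) = 3.333×10^7 Pa.

33.3 MPa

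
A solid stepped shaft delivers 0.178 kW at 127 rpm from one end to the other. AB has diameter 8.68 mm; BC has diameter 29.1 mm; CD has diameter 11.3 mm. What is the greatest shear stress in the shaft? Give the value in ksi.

15.1 ksi

ω = 2π·127/60 = 13.30 rad/s, so T = P/ω = 0.178×10³ / 13.30 = 13.38 N·m.
Under the same torque, τ_max = 16T/(πd³) is largest where d is smallest — segment AB (d = 8.68 mm).
τ_max = 16·13.38/(π·(0.00868)³) = 1.042×10^8 Pa.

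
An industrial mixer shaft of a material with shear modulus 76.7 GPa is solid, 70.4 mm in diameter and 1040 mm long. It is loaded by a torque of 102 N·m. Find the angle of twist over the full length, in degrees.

J = πd⁴/32 = π(0.0704)⁴/32 = 2.412×10^-6 m⁴.
θ = T·L/(G·J) = 102.0 × 1.04 / (76.7×10⁹ × 2.412×10^-6) = 5.735×10^-4 rad.

0.0329°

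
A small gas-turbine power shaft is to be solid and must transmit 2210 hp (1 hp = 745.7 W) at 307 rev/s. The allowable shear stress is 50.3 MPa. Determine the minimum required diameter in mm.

44.2 mm

ω = 2π·307 = 1929 rad/s, so T = P/ω = 2210×745.7 / 1929 = 854.4 N·m.
For a solid shaft τ_max = 16T/(πd³), so d = (16T/(π τ_allow))^(1/3) = (16·854.4/(π·5.03×10^7))^(1/3) = 0.04423 m.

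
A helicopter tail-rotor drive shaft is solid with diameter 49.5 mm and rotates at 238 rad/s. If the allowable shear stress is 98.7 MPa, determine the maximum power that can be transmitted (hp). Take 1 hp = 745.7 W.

750 hp

J = πd⁴/32 = π(0.0495)⁴/32 = 5.894×10^-7 m⁴.
T_max = τ_allow·J/r = 9.87×10^7 × 5.894×10^-7 / 0.0248 = 2351 N·m.
ω = 238 rad/s, so P_max = T_max·ω = 5.594×10^5 W.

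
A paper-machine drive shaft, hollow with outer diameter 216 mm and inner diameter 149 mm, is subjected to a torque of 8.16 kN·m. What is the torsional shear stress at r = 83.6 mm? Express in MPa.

4.13 MPa

J = π(d_o⁴ − d_i⁴)/32 = π(0.216⁴ − 0.149⁴)/32 = 1.653×10^-4 m⁴.
Shear stress varies linearly with radius: τ = T·r/J = 8160 × 0.0836 / 1.653×10^-4 = 4.126×10^6 Pa.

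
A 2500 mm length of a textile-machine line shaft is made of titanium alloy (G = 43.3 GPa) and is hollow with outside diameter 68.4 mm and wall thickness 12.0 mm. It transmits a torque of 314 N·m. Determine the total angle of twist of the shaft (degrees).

0.588°

J = π(d_o⁴ − d_i⁴)/32 = π(0.0684⁴ − 0.0444⁴)/32 = 1.767×10^-6 m⁴.
θ = T·L/(G·J) = 314.0 × 2.50 / (43.3×10⁹ × 1.767×10^-6) = 0.01026 rad.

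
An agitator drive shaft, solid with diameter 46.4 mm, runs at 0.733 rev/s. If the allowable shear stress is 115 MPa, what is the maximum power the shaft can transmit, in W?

J = πd⁴/32 = π(0.0464)⁴/32 = 4.551×10^-7 m⁴.
T_max = τ_allow·J/r = 1.15×10^8 × 4.551×10^-7 / 0.0232 = 2256 N·m.
ω = 2π·0.733 = 4.606 rad/s, so P_max = T_max·ω = 1.039×10^4 W.

10400 W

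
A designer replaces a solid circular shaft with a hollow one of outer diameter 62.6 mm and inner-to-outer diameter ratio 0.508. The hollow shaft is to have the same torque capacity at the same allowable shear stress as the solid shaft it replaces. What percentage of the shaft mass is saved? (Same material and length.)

22.3 %

Equal τ_max and T ⇒ the solid shaft needs d_s³ = d_o³(1−k⁴), so d_s = 62.6·(1−0.508⁴)^(1/3) = 61.18 mm.
Area ratio A_h/A_s = d_o²(1−k²)/d_s² = (1−k²)/(1−k⁴)^(2/3) = 0.7768.
Mass saving = 1 − 0.7768 = 22.3 %.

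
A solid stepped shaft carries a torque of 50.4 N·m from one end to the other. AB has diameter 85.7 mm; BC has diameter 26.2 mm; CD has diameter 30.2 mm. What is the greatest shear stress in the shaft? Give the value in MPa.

14.3 MPa

Under the same torque, τ_max = 16T/(πd³) is largest where d is smallest — segment BC (d = 26.2 mm).
τ_max = 16·50.40/(π·(0.0262)³) = 1.427×10^7 Pa.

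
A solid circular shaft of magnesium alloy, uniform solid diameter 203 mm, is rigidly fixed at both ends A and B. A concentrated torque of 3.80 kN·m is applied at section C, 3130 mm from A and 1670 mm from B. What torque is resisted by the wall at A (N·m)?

With uniform GJ and both ends fixed, compatibility θ_AC = θ_CB gives T_A·a = T_B·b, together with T_A + T_B = T₀.
T_A = T₀·b/(a+b) = 3800·1670/4800 = 1322 N·m; T_B = 2478 N·m.

1320 N·m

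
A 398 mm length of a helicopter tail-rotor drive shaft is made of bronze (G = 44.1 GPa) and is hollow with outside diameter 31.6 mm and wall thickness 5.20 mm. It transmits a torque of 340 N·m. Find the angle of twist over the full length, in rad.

0.0393 rad

J = π(d_o⁴ − d_i⁴)/32 = π(0.0316⁴ − 0.0212⁴)/32 = 7.806×10^-8 m⁴.
θ = T·L/(G·J) = 340.0 × 0.398 / (44.1×10⁹ × 7.806×10^-8) = 0.03931 rad.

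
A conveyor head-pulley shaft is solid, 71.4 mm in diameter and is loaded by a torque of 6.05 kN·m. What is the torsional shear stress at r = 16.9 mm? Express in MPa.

J = πd⁴/32 = π(0.0714)⁴/32 = 2.551×10^-6 m⁴.
Shear stress varies linearly with radius: τ = T·r/J = 6050 × 0.0169 / 2.551×10^-6 = 4.007×10^7 Pa.

40.1 MPa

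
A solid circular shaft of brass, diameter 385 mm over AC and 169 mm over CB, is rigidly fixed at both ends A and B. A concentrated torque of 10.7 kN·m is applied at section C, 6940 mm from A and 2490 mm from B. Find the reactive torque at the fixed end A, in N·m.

Compatibility: T_A·a/J_AC = T_B·b/J_CB with T_A + T_B = T₀.
J_AC = 2.16×10^-3 m⁴, J_CB = 8.01×10^-5 m⁴, so T_A = T₀·(J_AC/a)/((J_AC/a)+(J_CB/b)) = 9697 N·m, T_B = 1003 N·m.

9700 N·m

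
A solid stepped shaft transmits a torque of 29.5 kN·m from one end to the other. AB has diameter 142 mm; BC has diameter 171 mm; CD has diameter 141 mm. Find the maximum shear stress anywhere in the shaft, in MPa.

Under the same torque, τ_max = 16T/(πd³) is largest where d is smallest — segment CD (d = 141 mm).
τ_max = 16·29500/(π·(0.141)³) = 5.360×10^7 Pa.

53.6 MPa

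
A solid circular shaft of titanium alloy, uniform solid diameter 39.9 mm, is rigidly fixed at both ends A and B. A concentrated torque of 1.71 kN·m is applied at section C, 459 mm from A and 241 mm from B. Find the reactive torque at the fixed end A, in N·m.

589 N·m

With uniform GJ and both ends fixed, compatibility θ_AC = θ_CB gives T_A·a = T_B·b, together with T_A + T_B = T₀.
T_A = T₀·b/(a+b) = 1710·241/700.0 = 588.7 N·m; T_B = 1121 N·m.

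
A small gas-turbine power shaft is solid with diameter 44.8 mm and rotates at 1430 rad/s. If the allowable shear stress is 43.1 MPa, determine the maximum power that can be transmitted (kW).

J = πd⁴/32 = π(0.0448)⁴/32 = 3.955×10^-7 m⁴.
T_max = τ_allow·J/r = 4.31×10^7 × 3.955×10^-7 / 0.0224 = 760.9 N·m.
ω = 1430 rad/s, so P_max = T_max·ω = 1.088×10^6 W.

1090 kW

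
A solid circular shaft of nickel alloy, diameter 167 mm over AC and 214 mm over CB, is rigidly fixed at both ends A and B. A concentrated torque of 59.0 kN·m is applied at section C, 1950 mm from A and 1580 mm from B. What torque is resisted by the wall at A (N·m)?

Compatibility: T_A·a/J_AC = T_B·b/J_CB with T_A + T_B = T₀.
J_AC = 7.64×10^-5 m⁴, J_CB = 2.06×10^-4 m⁴, so T_A = T₀·(J_AC/a)/((J_AC/a)+(J_CB/b)) = 13630 N·m, T_B = 45370 N·m.

13600 N·m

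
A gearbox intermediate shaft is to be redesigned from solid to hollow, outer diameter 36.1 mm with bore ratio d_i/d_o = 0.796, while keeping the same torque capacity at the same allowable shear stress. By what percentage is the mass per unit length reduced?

Equal τ_max and T ⇒ the solid shaft needs d_s³ = d_o³(1−k⁴), so d_s = 36.1·(1−0.796⁴)^(1/3) = 30.42 mm.
Area ratio A_h/A_s = d_o²(1−k²)/d_s² = (1−k²)/(1−k⁴)^(2/3) = 0.5159.
Mass saving = 1 − 0.5159 = 48.4 %.

48.4 %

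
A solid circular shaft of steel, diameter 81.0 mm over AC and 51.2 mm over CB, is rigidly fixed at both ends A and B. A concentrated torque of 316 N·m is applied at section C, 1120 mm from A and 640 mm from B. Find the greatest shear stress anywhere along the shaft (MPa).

2.62 MPa

Compatibility: T_A·a/J_AC = T_B·b/J_CB with T_A + T_B = T₀.
J_AC = 4.23×10^-6 m⁴, J_CB = 6.75×10^-7 m⁴, so T_A = T₀·(J_AC/a)/((J_AC/a)+(J_CB/b)) = 247.0 N·m, T_B = 69.00 N·m.
τ in each portion: τ_AC = 2.37×10^6 Pa, τ_CB = 2.62×10^6 Pa; maximum is in CB.
τ_max = T_CB·r/J = 69.00·0.0256/6.75×10^-7 = 2.618×10^6 Pa.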